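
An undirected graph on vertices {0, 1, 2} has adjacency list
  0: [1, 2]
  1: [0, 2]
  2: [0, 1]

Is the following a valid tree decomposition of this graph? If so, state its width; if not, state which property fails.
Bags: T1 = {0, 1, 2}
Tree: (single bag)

Yes; width 2.

Vertex coverage: the bags together contain {0, 1, 2}, the full vertex set. Edge coverage: each edge of G has both endpoints in at least one bag. Running intersection: for every vertex, the bags containing it form a connected subtree. All three properties hold, so this is a valid tree decomposition of width max|bag| − 1 = 2, and hence tw(G) ≤ 2.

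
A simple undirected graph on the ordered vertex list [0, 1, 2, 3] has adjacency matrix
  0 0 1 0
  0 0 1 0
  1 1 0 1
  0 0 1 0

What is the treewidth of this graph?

A width-1 tree decomposition is:
Bags: B1 = {0, 2}  B2 = {1, 2}  B3 = {2, 3}
Tree: B1–B2, B2–B3
Every bag has size at most 2, so the width is 2 − 1 = 1 and tw(G) ≤ 1. Any graph with an edge has treewidth ≥ 1, and G has the edge 0–2. Combining the bounds, tw(G) = 1.

1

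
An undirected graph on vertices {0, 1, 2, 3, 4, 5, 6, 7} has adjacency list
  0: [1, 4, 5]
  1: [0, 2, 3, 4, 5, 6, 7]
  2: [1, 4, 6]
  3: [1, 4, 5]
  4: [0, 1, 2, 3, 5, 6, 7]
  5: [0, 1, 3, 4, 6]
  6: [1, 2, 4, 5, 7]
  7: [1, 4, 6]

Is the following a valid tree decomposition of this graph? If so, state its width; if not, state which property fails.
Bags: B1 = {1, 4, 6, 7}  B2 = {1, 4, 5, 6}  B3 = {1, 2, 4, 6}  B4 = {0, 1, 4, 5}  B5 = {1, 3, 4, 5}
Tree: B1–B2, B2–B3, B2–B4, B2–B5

Yes; width 3.

Vertex coverage: the bags together contain {0, 1, 2, 3, 4, 5, 6, 7}, the full vertex set. Edge coverage: each edge of G has both endpoints in at least one bag. Running intersection: for every vertex, the bags containing it form a connected subtree. All three properties hold, so this is a valid tree decomposition of width max|bag| − 1 = 3, and hence tw(G) ≤ 3.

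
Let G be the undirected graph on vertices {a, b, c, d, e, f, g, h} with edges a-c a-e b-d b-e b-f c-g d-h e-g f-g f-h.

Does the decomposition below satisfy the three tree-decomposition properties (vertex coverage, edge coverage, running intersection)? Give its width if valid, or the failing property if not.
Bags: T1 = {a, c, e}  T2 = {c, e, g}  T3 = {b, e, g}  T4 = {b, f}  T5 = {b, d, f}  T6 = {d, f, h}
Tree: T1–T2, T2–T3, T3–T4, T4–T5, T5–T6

No — edge (g,f) lies in no bag.

A tree decomposition must satisfy three properties: every vertex lies in some bag; for every edge, both endpoints lie together in some bag; and for every vertex, the bags containing it form a connected subtree. Here edge (g,f) lies in no bag, so the decomposition is invalid.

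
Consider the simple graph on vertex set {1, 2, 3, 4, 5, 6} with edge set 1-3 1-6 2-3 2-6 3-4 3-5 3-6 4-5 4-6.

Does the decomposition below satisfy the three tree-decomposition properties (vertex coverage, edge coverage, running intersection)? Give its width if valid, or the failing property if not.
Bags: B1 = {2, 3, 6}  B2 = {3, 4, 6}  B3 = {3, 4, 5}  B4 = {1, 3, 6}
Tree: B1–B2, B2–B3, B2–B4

Yes; width 2.

Vertex coverage: the bags together contain {1, 2, 3, 4, 5, 6}, the full vertex set. Edge coverage: each edge of G has both endpoints in at least one bag. Running intersection: for every vertex, the bags containing it form a connected subtree. All three properties hold, so this is a valid tree decomposition of width max|bag| − 1 = 2, and hence tw(G) ≤ 2.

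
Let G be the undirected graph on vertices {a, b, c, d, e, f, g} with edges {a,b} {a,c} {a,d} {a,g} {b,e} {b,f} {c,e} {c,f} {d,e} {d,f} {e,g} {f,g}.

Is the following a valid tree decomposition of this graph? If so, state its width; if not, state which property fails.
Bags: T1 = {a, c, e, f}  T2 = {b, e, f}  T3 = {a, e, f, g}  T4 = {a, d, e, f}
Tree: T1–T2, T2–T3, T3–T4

No — edge (a,b) lies in no bag.

A tree decomposition must satisfy three properties: every vertex lies in some bag; for every edge, both endpoints lie together in some bag; and for every vertex, the bags containing it form a connected subtree. Here edge (a,b) lies in no bag, so the decomposition is invalid.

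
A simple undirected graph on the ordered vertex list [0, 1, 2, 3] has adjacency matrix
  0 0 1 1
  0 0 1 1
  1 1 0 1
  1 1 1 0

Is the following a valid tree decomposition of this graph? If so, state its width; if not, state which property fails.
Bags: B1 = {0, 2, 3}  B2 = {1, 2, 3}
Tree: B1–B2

Vertex coverage: the bags together contain {0, 1, 2, 3}, the full vertex set. Edge coverage: each edge of G has both endpoints in at least one bag. Running intersection: for every vertex, the bags containing it form a connected subtree. All three properties hold, so this is a valid tree decomposition of width max|bag| − 1 = 2, and hence tw(G) ≤ 2.

Yes; width 2.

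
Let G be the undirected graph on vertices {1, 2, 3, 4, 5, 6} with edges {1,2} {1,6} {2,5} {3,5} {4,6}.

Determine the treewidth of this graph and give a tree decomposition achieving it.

The largest bag has 2 vertices, giving width 1; this decomposition certifies tw(G) ≤ 1. G has an edge, so its treewidth is at least 1. Hence tw(G) = 1 exactly.

Treewidth 1.
Bags: B1 = {4, 6}  B2 = {1, 6}  B3 = {1, 2}  B4 = {2, 5}  B5 = {3, 5}
Tree: B1–B2, B2–B3, B3–B4, B4–B5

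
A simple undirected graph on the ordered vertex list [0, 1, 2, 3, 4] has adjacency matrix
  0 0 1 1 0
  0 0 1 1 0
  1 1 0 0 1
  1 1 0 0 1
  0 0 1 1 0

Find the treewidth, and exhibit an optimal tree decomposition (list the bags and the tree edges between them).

The largest bag has 3 vertices, giving width 2; this decomposition certifies tw(G) ≤ 2. For the lower bound, G contains the cycle 2–1–3–4–2, so G is not a forest; only forests have treewidth ≤ 1, hence tw(G) ≥ 2. Therefore the treewidth is 2.

Treewidth 2.
Bags: B1 = {1, 2, 3}  B2 = {2, 3, 4}  B3 = {0, 2, 3}
Tree: B1–B2, B2–B3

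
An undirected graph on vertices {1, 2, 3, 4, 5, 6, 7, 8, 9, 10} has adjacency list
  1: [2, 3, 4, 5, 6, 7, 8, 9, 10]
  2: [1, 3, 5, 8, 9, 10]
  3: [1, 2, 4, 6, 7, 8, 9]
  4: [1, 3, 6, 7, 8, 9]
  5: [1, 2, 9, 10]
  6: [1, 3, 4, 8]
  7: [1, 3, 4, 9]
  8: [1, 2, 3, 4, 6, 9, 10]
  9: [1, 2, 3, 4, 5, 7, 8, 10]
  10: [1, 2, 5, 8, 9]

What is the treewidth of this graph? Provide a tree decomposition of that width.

Each bag holds 5 vertices, so the decomposition has width 4, which upper-bounds the treewidth. For the lower bound, the 5 vertices {1, 2, 8, 9, 10} are pairwise adjacent, and any tree decomposition puts a clique entirely inside one bag — forcing width ≥ 4. Hence tw(G) = 4 exactly.

Treewidth 4.
One such decomposition:
Bags: B1 = {1, 3, 4, 8, 9}  B2 = {1, 2, 3, 8, 9}  B3 = {1, 2, 8, 9, 10}  B4 = {1, 3, 4, 6, 8}  B5 = {1, 2, 5, 9, 10}  B6 = {1, 3, 4, 7, 9}
Tree: B1–B2, B2–B3, B1–B4, B3–B5, B1–B6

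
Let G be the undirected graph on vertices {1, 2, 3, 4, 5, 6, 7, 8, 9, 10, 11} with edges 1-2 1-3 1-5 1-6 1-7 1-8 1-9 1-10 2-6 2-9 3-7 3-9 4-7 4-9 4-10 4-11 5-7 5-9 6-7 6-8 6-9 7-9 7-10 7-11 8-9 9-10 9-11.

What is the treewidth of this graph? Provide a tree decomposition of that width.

Treewidth 3.
One such decomposition:
Bags: B1 = {1, 7, 9, 10}  B2 = {1, 6, 7, 9}  B3 = {4, 7, 9, 10}  B4 = {1, 5, 7, 9}  B5 = {1, 2, 6, 9}  B6 = {1, 6, 8, 9}  B7 = {1, 3, 7, 9}  B8 = {4, 7, 9, 11}
Tree: B1–B2, B1–B3, B2–B4, B2–B5, B5–B6, B2–B7, B3–B8

Every bag has size at most 4, so the width is 4 − 1 = 3 and tw(G) ≤ 3. Conversely, {1, 6, 8, 9} is a clique of size 4, and the vertices of any clique must share a bag in every tree decomposition; so some bag has ≥ 4 vertices and tw(G) ≥ 3. Therefore the treewidth is 3.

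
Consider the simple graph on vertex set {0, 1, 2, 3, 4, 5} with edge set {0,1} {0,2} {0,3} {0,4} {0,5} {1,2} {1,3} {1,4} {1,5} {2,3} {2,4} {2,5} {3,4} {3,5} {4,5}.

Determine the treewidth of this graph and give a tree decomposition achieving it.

Treewidth 5.
One such decomposition:
Bags: B1 = {0, 1, 2, 3, 4, 5}
Tree: (single bag)

A single bag containing all 6 vertices is trivially a valid decomposition of width 5. On the other hand G contains the 6-clique {0, 1, 2, 3, 4, 5}. A clique must lie in a single bag of any decomposition, so no decomposition can have width below 5. The upper and lower bounds meet at 5, so that is the treewidth.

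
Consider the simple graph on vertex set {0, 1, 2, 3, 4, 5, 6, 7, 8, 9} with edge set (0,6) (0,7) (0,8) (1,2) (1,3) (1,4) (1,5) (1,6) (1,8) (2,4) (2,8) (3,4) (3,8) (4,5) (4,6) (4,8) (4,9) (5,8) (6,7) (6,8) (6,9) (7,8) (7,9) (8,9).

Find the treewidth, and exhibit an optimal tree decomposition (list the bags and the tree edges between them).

Treewidth 3.
One such decomposition:
Bags: B1 = {1, 4, 6, 8}  B2 = {4, 6, 8, 9}  B3 = {6, 7, 8, 9}  B4 = {1, 4, 5, 8}  B5 = {1, 3, 4, 8}  B6 = {0, 6, 7, 8}  B7 = {1, 2, 4, 8}
Tree: B1–B2, B2–B3, B1–B4, B4–B5, B3–B6, B4–B7

Every bag has size at most 4, so the width is 4 − 1 = 3 and tw(G) ≤ 3. Conversely, {0, 6, 7, 8} is a clique of size 4, and the vertices of any clique must share a bag in every tree decomposition; so some bag has ≥ 4 vertices and tw(G) ≥ 3. Therefore the treewidth is 3.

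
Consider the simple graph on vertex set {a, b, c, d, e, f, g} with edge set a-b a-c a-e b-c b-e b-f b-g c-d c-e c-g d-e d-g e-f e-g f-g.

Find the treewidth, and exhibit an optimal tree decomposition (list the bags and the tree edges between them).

Every bag has size at most 4, so the width is 4 − 1 = 3 and tw(G) ≤ 3. For the lower bound, the 4 vertices {c, d, e, g} are pairwise adjacent, and any tree decomposition puts a clique entirely inside one bag — forcing width ≥ 3. Therefore the treewidth is 3.

Treewidth 3.
One optimal decomposition is:
Bags: B1 = {b, e, f, g}  B2 = {b, c, e, g}  B3 = {a, b, c, e}  B4 = {c, d, e, g}
Tree: B1–B2, B2–B3, B2–B4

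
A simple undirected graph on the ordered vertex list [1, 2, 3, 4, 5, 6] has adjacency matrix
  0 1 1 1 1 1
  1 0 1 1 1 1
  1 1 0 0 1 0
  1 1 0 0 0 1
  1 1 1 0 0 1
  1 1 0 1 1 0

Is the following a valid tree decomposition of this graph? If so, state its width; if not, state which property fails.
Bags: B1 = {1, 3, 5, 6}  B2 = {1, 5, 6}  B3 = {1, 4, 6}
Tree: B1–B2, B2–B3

No — vertex 2 appears in no bag.

A tree decomposition must satisfy three properties: every vertex lies in some bag; for every edge, both endpoints lie together in some bag; and for every vertex, the bags containing it form a connected subtree. Here vertex 2 appears in no bag, so the decomposition is invalid.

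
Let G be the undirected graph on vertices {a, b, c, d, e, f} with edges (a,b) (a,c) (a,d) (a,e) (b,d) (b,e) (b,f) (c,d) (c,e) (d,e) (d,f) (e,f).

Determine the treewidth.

3

A width-3 tree decomposition is:
Bags: B1 = {b, d, e, f}  B2 = {a, b, d, e}  B3 = {a, c, d, e}
Tree: B1–B2, B2–B3
The largest bag has 4 vertices, giving width 3; this decomposition certifies tw(G) ≤ 3. For the lower bound, the 4 vertices {b, d, e, f} are pairwise adjacent, and any tree decomposition puts a clique entirely inside one bag — forcing width ≥ 3. Combining the bounds, tw(G) = 3.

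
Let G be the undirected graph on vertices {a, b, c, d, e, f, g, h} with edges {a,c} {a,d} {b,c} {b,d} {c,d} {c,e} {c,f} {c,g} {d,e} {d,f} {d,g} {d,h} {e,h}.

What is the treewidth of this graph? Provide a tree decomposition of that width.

Each bag holds 3 vertices, so the decomposition has width 2, which upper-bounds the treewidth. Conversely, {d, e, h} is a clique of size 3, and the vertices of any clique must share a bag in every tree decomposition; so some bag has ≥ 3 vertices and tw(G) ≥ 2. Therefore the treewidth is 2.

Treewidth 2.
Bags: B1 = {c, d, f}  B2 = {a, c, d}  B3 = {c, d, e}  B4 = {b, c, d}  B5 = {d, e, h}  B6 = {c, d, g}
Tree: B1–B2, B1–B3, B3–B4, B3–B5, B4–B6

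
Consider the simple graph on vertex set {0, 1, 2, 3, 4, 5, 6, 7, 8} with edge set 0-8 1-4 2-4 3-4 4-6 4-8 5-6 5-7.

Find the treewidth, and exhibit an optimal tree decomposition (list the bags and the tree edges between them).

Every bag has size at most 2, so the width is 2 − 1 = 1 and tw(G) ≤ 1. G has an edge, so its treewidth is at least 1. Combining the bounds, tw(G) = 1.

Treewidth 1.
One optimal decomposition is:
Bags: B1 = {5, 6}  B2 = {4, 6}  B3 = {4, 8}  B4 = {1, 4}  B5 = {5, 7}  B6 = {0, 8}  B7 = {2, 4}  B8 = {3, 4}
Tree: B1–B2, B2–B3, B2–B4, B1–B5, B3–B6, B2–B7, B7–B8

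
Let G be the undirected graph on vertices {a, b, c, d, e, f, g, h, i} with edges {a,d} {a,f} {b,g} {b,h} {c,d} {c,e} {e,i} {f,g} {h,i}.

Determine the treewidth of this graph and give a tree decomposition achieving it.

Treewidth 2.
One such decomposition:
Bags: B1 = {a, f, g}  B2 = {a, b, g}  B3 = {a, b, h}  B4 = {a, h, i}  B5 = {a, e, i}  B6 = {a, c, e}  B7 = {a, c, d}
Tree: B1–B2, B2–B3, B3–B4, B4–B5, B5–B6, B6–B7

Every bag has size at most 3, so the width is 3 − 1 = 2 and tw(G) ≤ 2. Since a–f–g–b–h–i–e–c–d–a is a cycle in G, G is not acyclic. Forests are exactly the graphs of treewidth ≤ 1, so tw(G) ≥ 2. Hence tw(G) = 2 exactly.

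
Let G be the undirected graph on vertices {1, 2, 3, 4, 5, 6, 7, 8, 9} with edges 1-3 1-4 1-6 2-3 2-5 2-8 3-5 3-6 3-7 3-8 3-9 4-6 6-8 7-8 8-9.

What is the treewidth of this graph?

2

A width-2 tree decomposition is:
Bags: B1 = {3, 7, 8}  B2 = {3, 6, 8}  B3 = {2, 3, 8}  B4 = {2, 3, 5}  B5 = {3, 8, 9}  B6 = {1, 3, 6}  B7 = {1, 4, 6}
Tree: B1–B2, B2–B3, B3–B4, B1–B5, B2–B6, B6–B7
Each bag holds 3 vertices, so the decomposition has width 2, which upper-bounds the treewidth. On the other hand G contains the 3-clique {3, 8, 9}. A clique must lie in a single bag of any decomposition, so no decomposition can have width below 2. Hence tw(G) = 2 exactly.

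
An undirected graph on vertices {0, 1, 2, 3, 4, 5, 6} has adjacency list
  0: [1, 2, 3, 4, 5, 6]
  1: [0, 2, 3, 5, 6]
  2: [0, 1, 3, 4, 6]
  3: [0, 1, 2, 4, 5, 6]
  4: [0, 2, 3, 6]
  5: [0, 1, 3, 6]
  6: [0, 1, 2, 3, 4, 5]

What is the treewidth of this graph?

A width-4 tree decomposition is:
Bags: B1 = {0, 1, 3, 5, 6}  B2 = {0, 1, 2, 3, 6}  B3 = {0, 2, 3, 4, 6}
Tree: B1–B2, B2–B3
Each bag holds 5 vertices, so the decomposition has width 4, which upper-bounds the treewidth. Conversely, {0, 1, 2, 3, 6} is a clique of size 5, and the vertices of any clique must share a bag in every tree decomposition; so some bag has ≥ 5 vertices and tw(G) ≥ 4. Therefore the treewidth is 4.

4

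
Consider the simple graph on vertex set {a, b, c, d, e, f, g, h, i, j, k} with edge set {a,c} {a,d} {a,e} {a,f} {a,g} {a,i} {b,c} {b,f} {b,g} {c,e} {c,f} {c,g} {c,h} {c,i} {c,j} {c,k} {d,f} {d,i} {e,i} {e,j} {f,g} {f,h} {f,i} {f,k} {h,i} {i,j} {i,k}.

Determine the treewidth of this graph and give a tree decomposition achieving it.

The largest bag has 4 vertices, giving width 3; this decomposition certifies tw(G) ≤ 3. Conversely, {a, d, f, i} is a clique of size 4, and the vertices of any clique must share a bag in every tree decomposition; so some bag has ≥ 4 vertices and tw(G) ≥ 3. Combining the bounds, tw(G) = 3.

Treewidth 3.
Bags: B1 = {a, c, e, i}  B2 = {a, c, f, i}  B3 = {a, c, f, g}  B4 = {c, f, h, i}  B5 = {b, c, f, g}  B6 = {c, e, i, j}  B7 = {c, f, i, k}  B8 = {a, d, f, i}
Tree: B1–B2, B2–B3, B2–B4, B3–B5, B1–B6, B4–B7, B2–B8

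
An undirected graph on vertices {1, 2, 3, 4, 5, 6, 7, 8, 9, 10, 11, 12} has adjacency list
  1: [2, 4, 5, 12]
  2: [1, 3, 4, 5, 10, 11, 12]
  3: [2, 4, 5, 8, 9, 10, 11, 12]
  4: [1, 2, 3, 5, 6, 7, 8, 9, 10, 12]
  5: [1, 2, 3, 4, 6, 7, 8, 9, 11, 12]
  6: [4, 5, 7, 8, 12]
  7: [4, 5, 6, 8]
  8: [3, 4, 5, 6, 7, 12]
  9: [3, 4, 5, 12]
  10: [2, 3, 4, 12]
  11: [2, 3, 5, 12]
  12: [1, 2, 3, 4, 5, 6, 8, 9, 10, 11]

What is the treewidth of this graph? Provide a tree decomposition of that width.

Each bag holds 5 vertices, so the decomposition has width 4, which upper-bounds the treewidth. For the lower bound, the 5 vertices {2, 3, 5, 11, 12} are pairwise adjacent, and any tree decomposition puts a clique entirely inside one bag — forcing width ≥ 4. Therefore the treewidth is 4.

Treewidth 4.
Bags: B1 = {3, 4, 5, 8, 12}  B2 = {2, 3, 4, 5, 12}  B3 = {2, 3, 5, 11, 12}  B4 = {1, 2, 4, 5, 12}  B5 = {4, 5, 6, 8, 12}  B6 = {3, 4, 5, 9, 12}  B7 = {4, 5, 6, 7, 8}  B8 = {2, 3, 4, 10, 12}
Tree: B1–B2, B2–B3, B2–B4, B1–B5, B2–B6, B5–B7, B2–B8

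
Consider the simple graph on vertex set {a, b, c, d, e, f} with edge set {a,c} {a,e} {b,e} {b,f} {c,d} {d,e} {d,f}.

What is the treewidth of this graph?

2

A width-2 tree decomposition is:
Bags: B1 = {a, c, e}  B2 = {c, d, e}  B3 = {b, d, e}  B4 = {b, d, f}
Tree: B1–B2, B2–B3, B3–B4
Each bag holds 3 vertices, so the decomposition has width 2, which upper-bounds the treewidth. Since a–c–d–e–a is a cycle in G, G is not acyclic. Forests are exactly the graphs of treewidth ≤ 1, so tw(G) ≥ 2. Therefore the treewidth is 2.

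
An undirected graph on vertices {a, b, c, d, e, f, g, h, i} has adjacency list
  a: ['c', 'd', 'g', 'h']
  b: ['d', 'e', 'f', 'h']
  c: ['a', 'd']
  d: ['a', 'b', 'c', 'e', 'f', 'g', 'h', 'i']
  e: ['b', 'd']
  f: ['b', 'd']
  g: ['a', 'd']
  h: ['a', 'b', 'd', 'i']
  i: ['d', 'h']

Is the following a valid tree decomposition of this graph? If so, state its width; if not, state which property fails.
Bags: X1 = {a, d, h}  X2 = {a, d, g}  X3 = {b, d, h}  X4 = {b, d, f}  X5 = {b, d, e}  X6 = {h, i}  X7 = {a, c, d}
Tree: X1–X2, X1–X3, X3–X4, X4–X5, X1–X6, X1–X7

No — edge (d,i) lies in no bag.

A tree decomposition must satisfy three properties: every vertex lies in some bag; for every edge, both endpoints lie together in some bag; and for every vertex, the bags containing it form a connected subtree. Here edge (d,i) lies in no bag, so the decomposition is invalid.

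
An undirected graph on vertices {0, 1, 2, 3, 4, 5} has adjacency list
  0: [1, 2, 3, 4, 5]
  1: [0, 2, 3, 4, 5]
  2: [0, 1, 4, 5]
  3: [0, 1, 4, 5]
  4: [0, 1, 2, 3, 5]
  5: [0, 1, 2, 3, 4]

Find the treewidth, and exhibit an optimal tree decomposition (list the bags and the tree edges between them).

Treewidth 4.
One such decomposition:
Bags: B1 = {0, 1, 3, 4, 5}  B2 = {0, 1, 2, 4, 5}
Tree: B1–B2

Each bag holds 5 vertices, so the decomposition has width 4, which upper-bounds the treewidth. On the other hand G contains the 5-clique {0, 1, 2, 4, 5}. A clique must lie in a single bag of any decomposition, so no decomposition can have width below 4. Hence tw(G) = 4 exactly.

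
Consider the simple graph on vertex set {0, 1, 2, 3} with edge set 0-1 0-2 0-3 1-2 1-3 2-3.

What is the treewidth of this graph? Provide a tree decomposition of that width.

A single bag containing all 4 vertices is trivially a valid decomposition of width 3. On the other hand G contains the 4-clique {0, 1, 2, 3}. A clique must lie in a single bag of any decomposition, so no decomposition can have width below 3. Hence tw(G) = 3 exactly.

Treewidth 3.
One optimal decomposition is:
Bags: B1 = {0, 1, 2, 3}
Tree: (single bag)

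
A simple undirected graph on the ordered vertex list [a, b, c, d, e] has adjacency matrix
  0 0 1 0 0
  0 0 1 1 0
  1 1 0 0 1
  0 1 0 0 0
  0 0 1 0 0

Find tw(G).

A width-1 tree decomposition is:
Bags: B1 = {c, e}  B2 = {b, c}  B3 = {a, c}  B4 = {b, d}
Tree: B1–B2, B2–B3, B2–B4
Every bag has size at most 2, so the width is 2 − 1 = 1 and tw(G) ≤ 1. G has an edge, so its treewidth is at least 1. The upper and lower bounds meet at 1, so that is the treewidth.

1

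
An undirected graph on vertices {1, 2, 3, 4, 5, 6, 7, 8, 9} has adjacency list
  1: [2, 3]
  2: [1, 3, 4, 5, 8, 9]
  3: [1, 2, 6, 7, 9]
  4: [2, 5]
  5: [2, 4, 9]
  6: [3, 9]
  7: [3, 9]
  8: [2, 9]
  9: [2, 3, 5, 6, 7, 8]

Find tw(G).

A width-2 tree decomposition is:
Bags: B1 = {2, 3, 9}  B2 = {2, 5, 9}  B3 = {3, 7, 9}  B4 = {1, 2, 3}  B5 = {2, 8, 9}  B6 = {2, 4, 5}  B7 = {3, 6, 9}
Tree: B1–B2, B1–B3, B1–B4, B1–B5, B2–B6, B3–B7
Each bag holds 3 vertices, so the decomposition has width 2, which upper-bounds the treewidth. Conversely, {1, 2, 3} is a clique of size 3, and the vertices of any clique must share a bag in every tree decomposition; so some bag has ≥ 3 vertices and tw(G) ≥ 2. Combining the bounds, tw(G) = 2.

2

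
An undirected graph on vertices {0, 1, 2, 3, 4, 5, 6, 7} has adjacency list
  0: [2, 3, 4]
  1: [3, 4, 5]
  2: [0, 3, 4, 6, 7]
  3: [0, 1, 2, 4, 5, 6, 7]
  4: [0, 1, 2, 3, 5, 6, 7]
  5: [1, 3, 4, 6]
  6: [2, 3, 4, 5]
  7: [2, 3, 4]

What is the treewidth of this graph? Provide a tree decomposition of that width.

Each bag holds 4 vertices, so the decomposition has width 3, which upper-bounds the treewidth. On the other hand G contains the 4-clique {1, 3, 4, 5}. A clique must lie in a single bag of any decomposition, so no decomposition can have width below 3. The upper and lower bounds meet at 3, so that is the treewidth.

Treewidth 3.
One such decomposition:
Bags: B1 = {1, 3, 4, 5}  B2 = {3, 4, 5, 6}  B3 = {2, 3, 4, 6}  B4 = {0, 2, 3, 4}  B5 = {2, 3, 4, 7}
Tree: B1–B2, B2–B3, B3–B4, B3–B5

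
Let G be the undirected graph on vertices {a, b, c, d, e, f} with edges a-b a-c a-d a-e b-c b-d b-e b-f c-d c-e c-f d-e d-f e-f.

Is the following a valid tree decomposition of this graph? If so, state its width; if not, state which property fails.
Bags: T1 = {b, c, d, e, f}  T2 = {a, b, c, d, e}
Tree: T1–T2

Yes; width 4.

Vertex coverage: the bags together contain {a, b, c, d, e, f}, the full vertex set. Edge coverage: each edge of G has both endpoints in at least one bag. Running intersection: for every vertex, the bags containing it form a connected subtree. All three properties hold, so this is a valid tree decomposition of width max|bag| − 1 = 4, and hence tw(G) ≤ 4.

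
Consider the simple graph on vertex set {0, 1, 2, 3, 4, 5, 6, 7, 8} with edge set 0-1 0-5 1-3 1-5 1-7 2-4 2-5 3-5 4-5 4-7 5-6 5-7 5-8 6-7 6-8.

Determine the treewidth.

A width-2 tree decomposition is:
Bags: B1 = {1, 5, 7}  B2 = {5, 6, 7}  B3 = {1, 3, 5}  B4 = {0, 1, 5}  B5 = {4, 5, 7}  B6 = {2, 4, 5}  B7 = {5, 6, 8}
Tree: B1–B2, B1–B3, B1–B4, B2–B5, B5–B6, B2–B7
Every bag has size at most 3, so the width is 3 − 1 = 2 and tw(G) ≤ 2. For the lower bound, the 3 vertices {0, 1, 5} are pairwise adjacent, and any tree decomposition puts a clique entirely inside one bag — forcing width ≥ 2. The upper and lower bounds meet at 2, so that is the treewidth.

2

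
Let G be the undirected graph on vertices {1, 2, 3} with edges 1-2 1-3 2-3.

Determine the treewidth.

2

A width-2 tree decomposition is:
Bags: B1 = {1, 2, 3}
Tree: (single bag)
A single bag containing all 3 vertices is trivially a valid decomposition of width 2. For the lower bound, the 3 vertices {1, 2, 3} are pairwise adjacent, and any tree decomposition puts a clique entirely inside one bag — forcing width ≥ 2. Hence tw(G) = 2 exactly.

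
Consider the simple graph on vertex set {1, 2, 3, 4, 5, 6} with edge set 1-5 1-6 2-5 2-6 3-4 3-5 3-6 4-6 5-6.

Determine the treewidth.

A width-2 tree decomposition is:
Bags: B1 = {3, 5, 6}  B2 = {1, 5, 6}  B3 = {2, 5, 6}  B4 = {3, 4, 6}
Tree: B1–B2, B1–B3, B1–B4
Every bag has size at most 3, so the width is 3 − 1 = 2 and tw(G) ≤ 2. Conversely, {3, 4, 6} is a clique of size 3, and the vertices of any clique must share a bag in every tree decomposition; so some bag has ≥ 3 vertices and tw(G) ≥ 2. The upper and lower bounds meet at 2, so that is the treewidth.

2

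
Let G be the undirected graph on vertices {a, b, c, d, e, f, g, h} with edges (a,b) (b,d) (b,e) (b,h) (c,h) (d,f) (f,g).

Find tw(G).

1

A width-1 tree decomposition is:
Bags: B1 = {a, b}  B2 = {b, d}  B3 = {d, f}  B4 = {b, h}  B5 = {f, g}  B6 = {b, e}  B7 = {c, h}
Tree: B1–B2, B2–B3, B1–B4, B3–B5, B2–B6, B4–B7
The largest bag has 2 vertices, giving width 1; this decomposition certifies tw(G) ≤ 1. G has an edge, so its treewidth is at least 1. Therefore the treewidth is 1.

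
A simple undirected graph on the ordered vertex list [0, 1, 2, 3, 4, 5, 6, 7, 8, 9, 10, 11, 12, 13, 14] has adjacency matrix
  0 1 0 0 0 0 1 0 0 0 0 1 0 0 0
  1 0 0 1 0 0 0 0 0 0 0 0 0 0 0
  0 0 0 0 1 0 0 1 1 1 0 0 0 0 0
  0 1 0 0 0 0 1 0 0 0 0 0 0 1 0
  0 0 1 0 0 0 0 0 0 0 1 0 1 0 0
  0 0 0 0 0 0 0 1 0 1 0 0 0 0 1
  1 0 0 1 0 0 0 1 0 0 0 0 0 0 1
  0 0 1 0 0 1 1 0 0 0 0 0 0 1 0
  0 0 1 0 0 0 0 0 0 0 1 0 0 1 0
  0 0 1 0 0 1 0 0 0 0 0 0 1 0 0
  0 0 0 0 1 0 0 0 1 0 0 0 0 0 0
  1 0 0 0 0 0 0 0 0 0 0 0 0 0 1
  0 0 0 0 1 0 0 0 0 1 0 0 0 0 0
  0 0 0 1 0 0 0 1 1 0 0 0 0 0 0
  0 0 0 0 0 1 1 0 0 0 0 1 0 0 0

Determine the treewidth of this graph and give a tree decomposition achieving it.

Treewidth 3.
One such decomposition:
Bags: B1 = {0, 1, 3, 11}  B2 = {0, 3, 6, 11}  B3 = {3, 6, 11, 14}  B4 = {3, 6, 13, 14}  B5 = {6, 7, 13, 14}  B6 = {5, 7, 13, 14}  B7 = {5, 7, 8, 13}  B8 = {2, 5, 7, 8}  B9 = {2, 5, 8, 9}  B10 = {2, 8, 9, 10}  B11 = {2, 4, 9, 10}  B12 = {4, 9, 10, 12}
Tree: B1–B2, B2–B3, B3–B4, B4–B5, B5–B6, B6–B7, B7–B8, B8–B9, B9–B10, B10–B11, B11–B12

Every bag has size at most 4, so the width is 4 − 1 = 3 and tw(G) ≤ 3. For the lower bound: the 4 vertex sets {0,1,11}, {3}, {6}, {5,7,13,14} are disjoint, each induces a connected subgraph, and every pair is joined by at least one edge of G. Contracting each set to a single vertex therefore yields K_{4} as a minor, and since treewidth is minor-monotone, tw(G) ≥ tw(K_{4}) = 3. The upper and lower bounds meet at 3, so that is the treewidth.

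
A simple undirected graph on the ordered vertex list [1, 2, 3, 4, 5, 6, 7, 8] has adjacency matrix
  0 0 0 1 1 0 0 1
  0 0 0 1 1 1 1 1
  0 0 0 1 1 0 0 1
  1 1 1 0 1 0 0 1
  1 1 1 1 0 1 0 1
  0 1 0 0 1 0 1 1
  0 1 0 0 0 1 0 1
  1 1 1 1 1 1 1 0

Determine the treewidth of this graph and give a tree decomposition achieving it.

Treewidth 3.
One such decomposition:
Bags: B1 = {2, 5, 6, 8}  B2 = {2, 4, 5, 8}  B3 = {2, 6, 7, 8}  B4 = {3, 4, 5, 8}  B5 = {1, 4, 5, 8}
Tree: B1–B2, B1–B3, B2–B4, B2–B5

Each bag holds 4 vertices, so the decomposition has width 3, which upper-bounds the treewidth. For the lower bound, the 4 vertices {1, 4, 5, 8} are pairwise adjacent, and any tree decomposition puts a clique entirely inside one bag — forcing width ≥ 3. Hence tw(G) = 3 exactly.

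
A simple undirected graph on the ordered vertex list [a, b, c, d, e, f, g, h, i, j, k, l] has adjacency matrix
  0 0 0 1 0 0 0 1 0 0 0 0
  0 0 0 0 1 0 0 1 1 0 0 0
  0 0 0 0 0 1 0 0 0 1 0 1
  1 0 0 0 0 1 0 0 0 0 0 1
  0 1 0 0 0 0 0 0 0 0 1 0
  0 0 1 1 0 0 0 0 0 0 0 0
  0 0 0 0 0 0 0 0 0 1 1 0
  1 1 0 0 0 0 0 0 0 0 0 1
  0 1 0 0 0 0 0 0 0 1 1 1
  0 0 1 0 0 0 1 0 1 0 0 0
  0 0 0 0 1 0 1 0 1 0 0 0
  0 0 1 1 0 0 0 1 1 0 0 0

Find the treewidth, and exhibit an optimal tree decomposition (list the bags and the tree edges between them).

Each bag holds 4 vertices, so the decomposition has width 3, which upper-bounds the treewidth. For the lower bound: the 4 vertex sets {e,g,k}, {b}, {i}, {c,h,j,l} are disjoint, each induces a connected subgraph, and every pair is joined by at least one edge of G. Contracting each set to a single vertex therefore yields K_{4} as a minor, and since treewidth is minor-monotone, tw(G) ≥ tw(K_{4}) = 3. Hence tw(G) = 3 exactly.

Treewidth 3.
One optimal decomposition is:
Bags: B1 = {b, e, g, k}  B2 = {b, g, i, k}  B3 = {b, g, i, j}  B4 = {b, h, i, j}  B5 = {h, i, j, l}  B6 = {c, h, j, l}  B7 = {a, c, h, l}  B8 = {a, c, d, l}  B9 = {a, c, d, f}
Tree: B1–B2, B2–B3, B3–B4, B4–B5, B5–B6, B6–B7, B7–B8, B8–B9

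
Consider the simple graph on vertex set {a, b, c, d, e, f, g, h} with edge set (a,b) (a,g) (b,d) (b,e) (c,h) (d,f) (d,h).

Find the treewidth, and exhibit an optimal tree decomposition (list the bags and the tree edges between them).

Each bag holds 2 vertices, so the decomposition has width 1, which upper-bounds the treewidth. Any graph with an edge has treewidth ≥ 1, and G has the edge h–d. The upper and lower bounds meet at 1, so that is the treewidth.

Treewidth 1.
One such decomposition:
Bags: B1 = {d, h}  B2 = {b, d}  B3 = {a, b}  B4 = {c, h}  B5 = {d, f}  B6 = {b, e}  B7 = {a, g}
Tree: B1–B2, B2–B3, B1–B4, B1–B5, B2–B6, B3–B7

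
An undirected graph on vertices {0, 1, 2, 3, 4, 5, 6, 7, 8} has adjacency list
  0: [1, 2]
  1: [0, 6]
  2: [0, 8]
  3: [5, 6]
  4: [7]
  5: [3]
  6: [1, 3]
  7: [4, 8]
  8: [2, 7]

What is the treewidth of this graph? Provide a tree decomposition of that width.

The largest bag has 2 vertices, giving width 1; this decomposition certifies tw(G) ≤ 1. Since G has at least one edge (e.g. 5–3), it is not an edgeless graph, so tw(G) ≥ 1. Therefore the treewidth is 1.

Treewidth 1.
One such decomposition:
Bags: B1 = {3, 5}  B2 = {3, 6}  B3 = {1, 6}  B4 = {0, 1}  B5 = {0, 2}  B6 = {2, 8}  B7 = {7, 8}  B8 = {4, 7}
Tree: B1–B2, B2–B3, B3–B4, B4–B5, B5–B6, B6–B7, B7–B8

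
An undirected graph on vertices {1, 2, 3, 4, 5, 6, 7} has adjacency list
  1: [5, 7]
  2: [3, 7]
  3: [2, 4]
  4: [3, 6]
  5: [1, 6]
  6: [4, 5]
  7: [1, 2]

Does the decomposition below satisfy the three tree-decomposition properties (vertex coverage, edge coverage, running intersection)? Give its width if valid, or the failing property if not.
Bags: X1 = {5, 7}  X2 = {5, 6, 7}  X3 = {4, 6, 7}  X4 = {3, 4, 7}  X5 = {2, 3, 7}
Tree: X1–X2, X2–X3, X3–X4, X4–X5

No — vertex 1 appears in no bag.

A tree decomposition must satisfy three properties: every vertex lies in some bag; for every edge, both endpoints lie together in some bag; and for every vertex, the bags containing it form a connected subtree. Here vertex 1 appears in no bag, so the decomposition is invalid.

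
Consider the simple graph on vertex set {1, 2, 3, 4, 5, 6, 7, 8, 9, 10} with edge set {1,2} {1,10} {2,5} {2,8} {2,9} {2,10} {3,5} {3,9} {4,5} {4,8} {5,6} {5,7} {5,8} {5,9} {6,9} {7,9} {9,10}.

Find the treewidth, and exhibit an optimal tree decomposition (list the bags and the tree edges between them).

The largest bag has 3 vertices, giving width 2; this decomposition certifies tw(G) ≤ 2. For the lower bound, the 3 vertices {1, 2, 10} are pairwise adjacent, and any tree decomposition puts a clique entirely inside one bag — forcing width ≥ 2. Combining the bounds, tw(G) = 2.

Treewidth 2.
Bags: B1 = {2, 5, 9}  B2 = {5, 7, 9}  B3 = {3, 5, 9}  B4 = {2, 5, 8}  B5 = {2, 9, 10}  B6 = {4, 5, 8}  B7 = {1, 2, 10}  B8 = {5, 6, 9}
Tree: B1–B2, B1–B3, B1–B4, B1–B5, B4–B6, B5–B7, B1–B8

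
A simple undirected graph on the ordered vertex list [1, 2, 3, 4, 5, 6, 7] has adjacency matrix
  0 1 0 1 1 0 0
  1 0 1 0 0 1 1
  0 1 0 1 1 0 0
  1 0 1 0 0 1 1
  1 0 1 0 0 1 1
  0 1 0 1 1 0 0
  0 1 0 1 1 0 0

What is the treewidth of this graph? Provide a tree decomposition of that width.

The largest bag has 4 vertices, giving width 3; this decomposition certifies tw(G) ≤ 3. For the lower bound: the 4 vertex sets {5,7}, {2,6}, {4}, {1} are disjoint, each induces a connected subgraph, and every pair is joined by at least one edge of G. Contracting each set to a single vertex therefore yields K_{4} as a minor, and since treewidth is minor-monotone, tw(G) ≥ tw(K_{4}) = 3. Therefore the treewidth is 3.

Treewidth 3.
One such decomposition:
Bags: B1 = {2, 4, 5, 7}  B2 = {2, 4, 5, 6}  B3 = {1, 2, 4, 5}  B4 = {2, 3, 4, 5}
Tree: B1–B2, B2–B3, B3–B4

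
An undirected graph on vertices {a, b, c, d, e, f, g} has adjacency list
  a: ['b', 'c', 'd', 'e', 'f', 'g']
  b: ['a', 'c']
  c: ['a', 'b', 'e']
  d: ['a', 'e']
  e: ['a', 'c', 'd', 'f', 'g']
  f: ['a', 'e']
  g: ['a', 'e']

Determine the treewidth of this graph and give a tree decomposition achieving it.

Treewidth 2.
Bags: B1 = {a, e, g}  B2 = {a, c, e}  B3 = {a, d, e}  B4 = {a, b, c}  B5 = {a, e, f}
Tree: B1–B2, B2–B3, B2–B4, B2–B5

Each bag holds 3 vertices, so the decomposition has width 2, which upper-bounds the treewidth. For the lower bound, the 3 vertices {a, d, e} are pairwise adjacent, and any tree decomposition puts a clique entirely inside one bag — forcing width ≥ 2. Combining the bounds, tw(G) = 2.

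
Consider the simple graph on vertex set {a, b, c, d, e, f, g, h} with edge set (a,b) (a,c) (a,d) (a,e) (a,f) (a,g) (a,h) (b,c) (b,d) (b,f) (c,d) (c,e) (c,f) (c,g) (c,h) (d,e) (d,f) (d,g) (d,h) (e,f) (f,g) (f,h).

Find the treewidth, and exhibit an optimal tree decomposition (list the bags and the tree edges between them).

Treewidth 4.
Bags: B1 = {a, c, d, e, f}  B2 = {a, c, d, f, h}  B3 = {a, c, d, f, g}  B4 = {a, b, c, d, f}
Tree: B1–B2, B2–B3, B3–B4

Each bag holds 5 vertices, so the decomposition has width 4, which upper-bounds the treewidth. On the other hand G contains the 5-clique {a, c, d, f, g}. A clique must lie in a single bag of any decomposition, so no decomposition can have width below 4. Combining the bounds, tw(G) = 4.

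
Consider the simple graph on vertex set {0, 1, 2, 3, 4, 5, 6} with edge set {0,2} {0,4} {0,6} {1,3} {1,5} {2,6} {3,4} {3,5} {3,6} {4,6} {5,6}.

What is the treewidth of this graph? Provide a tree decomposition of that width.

The largest bag has 3 vertices, giving width 2; this decomposition certifies tw(G) ≤ 2. Conversely, {1, 3, 5} is a clique of size 3, and the vertices of any clique must share a bag in every tree decomposition; so some bag has ≥ 3 vertices and tw(G) ≥ 2. Therefore the treewidth is 2.

Treewidth 2.
One optimal decomposition is:
Bags: B1 = {3, 5, 6}  B2 = {3, 4, 6}  B3 = {1, 3, 5}  B4 = {0, 4, 6}  B5 = {0, 2, 6}
Tree: B1–B2, B1–B3, B2–B4, B4–B5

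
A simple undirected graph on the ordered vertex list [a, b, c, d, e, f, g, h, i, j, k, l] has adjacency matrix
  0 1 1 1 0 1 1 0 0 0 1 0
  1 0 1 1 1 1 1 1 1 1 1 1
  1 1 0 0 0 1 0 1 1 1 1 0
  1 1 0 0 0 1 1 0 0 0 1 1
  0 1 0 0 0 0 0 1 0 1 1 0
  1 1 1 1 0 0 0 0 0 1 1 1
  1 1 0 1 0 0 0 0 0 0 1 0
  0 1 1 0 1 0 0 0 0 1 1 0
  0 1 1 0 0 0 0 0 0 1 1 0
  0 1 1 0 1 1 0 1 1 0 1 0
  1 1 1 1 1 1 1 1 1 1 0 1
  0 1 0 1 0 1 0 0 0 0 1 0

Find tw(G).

4

A width-4 tree decomposition is:
Bags: B1 = {a, b, c, f, k}  B2 = {a, b, d, f, k}  B3 = {b, c, f, j, k}  B4 = {b, c, i, j, k}  B5 = {b, c, h, j, k}  B6 = {b, d, f, k, l}  B7 = {b, e, h, j, k}  B8 = {a, b, d, g, k}
Tree: B1–B2, B1–B3, B3–B4, B3–B5, B2–B6, B5–B7, B2–B8
Every bag has size at most 5, so the width is 5 − 1 = 4 and tw(G) ≤ 4. For the lower bound, the 5 vertices {a, b, d, f, k} are pairwise adjacent, and any tree decomposition puts a clique entirely inside one bag — forcing width ≥ 4. Hence tw(G) = 4 exactly.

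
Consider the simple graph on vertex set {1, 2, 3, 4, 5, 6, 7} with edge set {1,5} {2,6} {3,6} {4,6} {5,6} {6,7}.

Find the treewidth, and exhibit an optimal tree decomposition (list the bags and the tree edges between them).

Treewidth 1.
Bags: B1 = {1, 5}  B2 = {5, 6}  B3 = {3, 6}  B4 = {6, 7}  B5 = {4, 6}  B6 = {2, 6}
Tree: B1–B2, B2–B3, B3–B4, B2–B5, B4–B6

Every bag has size at most 2, so the width is 2 − 1 = 1 and tw(G) ≤ 1. Since G has at least one edge (e.g. 5–1), it is not an edgeless graph, so tw(G) ≥ 1. The upper and lower bounds meet at 1, so that is the treewidth.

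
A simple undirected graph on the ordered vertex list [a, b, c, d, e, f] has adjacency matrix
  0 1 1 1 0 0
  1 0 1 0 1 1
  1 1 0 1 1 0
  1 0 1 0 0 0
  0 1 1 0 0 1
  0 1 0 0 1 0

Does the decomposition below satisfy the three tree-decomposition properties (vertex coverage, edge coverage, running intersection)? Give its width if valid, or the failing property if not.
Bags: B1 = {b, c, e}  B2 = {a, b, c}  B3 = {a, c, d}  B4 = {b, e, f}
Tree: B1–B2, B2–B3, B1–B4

Yes; width 2.

Every vertex of G appears in some bag (union = {a, b, c, d, e, f}); every edge is covered by a bag; and for each vertex v the set of bags containing v is connected in the bag tree. The decomposition is therefore valid. The largest bag has 3 vertices, so the width is 2.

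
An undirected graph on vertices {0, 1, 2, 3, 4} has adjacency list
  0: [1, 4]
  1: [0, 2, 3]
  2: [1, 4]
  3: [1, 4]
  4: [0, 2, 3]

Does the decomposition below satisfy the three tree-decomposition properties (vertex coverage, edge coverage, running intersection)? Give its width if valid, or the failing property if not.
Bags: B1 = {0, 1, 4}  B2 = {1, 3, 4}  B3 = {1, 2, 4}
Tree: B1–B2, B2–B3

Vertex coverage: the bags together contain {0, 1, 2, 3, 4}, the full vertex set. Edge coverage: each edge of G has both endpoints in at least one bag. Running intersection: for every vertex, the bags containing it form a connected subtree. All three properties hold, so this is a valid tree decomposition of width max|bag| − 1 = 2, and hence tw(G) ≤ 2.

Yes; width 2.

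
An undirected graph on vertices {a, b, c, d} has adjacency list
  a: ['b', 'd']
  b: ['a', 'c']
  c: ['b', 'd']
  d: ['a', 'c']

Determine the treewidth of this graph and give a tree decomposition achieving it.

The largest bag has 3 vertices, giving width 2; this decomposition certifies tw(G) ≤ 2. For the lower bound, G contains the cycle a–d–c–b–a, so G is not a forest; only forests have treewidth ≤ 1, hence tw(G) ≥ 2. Hence tw(G) = 2 exactly.

Treewidth 2.
Bags: B1 = {a, c, d}  B2 = {a, b, c}
Tree: B1–B2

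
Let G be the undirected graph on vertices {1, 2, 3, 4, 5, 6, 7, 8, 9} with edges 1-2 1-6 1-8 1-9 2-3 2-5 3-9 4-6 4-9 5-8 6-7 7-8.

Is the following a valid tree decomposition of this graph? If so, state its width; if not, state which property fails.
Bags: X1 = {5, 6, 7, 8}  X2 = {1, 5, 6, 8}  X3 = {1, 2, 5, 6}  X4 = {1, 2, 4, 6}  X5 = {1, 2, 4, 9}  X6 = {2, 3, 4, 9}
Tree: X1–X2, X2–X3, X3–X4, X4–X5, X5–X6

Yes; width 3.

Every vertex of G appears in some bag (union = {1, 2, 3, 4, 5, 6, 7, 8, 9}); every edge is covered by a bag; and for each vertex v the set of bags containing v is connected in the bag tree. The decomposition is therefore valid. The largest bag has 4 vertices, so the width is 3.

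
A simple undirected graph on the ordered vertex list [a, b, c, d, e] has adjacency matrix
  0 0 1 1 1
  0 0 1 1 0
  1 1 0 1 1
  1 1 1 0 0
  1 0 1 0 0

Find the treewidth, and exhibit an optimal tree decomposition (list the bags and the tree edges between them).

Treewidth 2.
Bags: B1 = {a, c, d}  B2 = {a, c, e}  B3 = {b, c, d}
Tree: B1–B2, B1–B3

The largest bag has 3 vertices, giving width 2; this decomposition certifies tw(G) ≤ 2. Conversely, {a, c, d} is a clique of size 3, and the vertices of any clique must share a bag in every tree decomposition; so some bag has ≥ 3 vertices and tw(G) ≥ 2. Therefore the treewidth is 2.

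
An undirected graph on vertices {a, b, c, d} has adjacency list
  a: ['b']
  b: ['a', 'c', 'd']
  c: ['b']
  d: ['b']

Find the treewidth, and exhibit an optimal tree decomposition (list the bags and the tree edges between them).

Treewidth 1.
One such decomposition:
Bags: B1 = {b, d}  B2 = {a, b}  B3 = {b, c}
Tree: B1–B2, B2–B3

The largest bag has 2 vertices, giving width 1; this decomposition certifies tw(G) ≤ 1. Any graph with an edge has treewidth ≥ 1, and G has the edge d–b. The upper and lower bounds meet at 1, so that is the treewidth.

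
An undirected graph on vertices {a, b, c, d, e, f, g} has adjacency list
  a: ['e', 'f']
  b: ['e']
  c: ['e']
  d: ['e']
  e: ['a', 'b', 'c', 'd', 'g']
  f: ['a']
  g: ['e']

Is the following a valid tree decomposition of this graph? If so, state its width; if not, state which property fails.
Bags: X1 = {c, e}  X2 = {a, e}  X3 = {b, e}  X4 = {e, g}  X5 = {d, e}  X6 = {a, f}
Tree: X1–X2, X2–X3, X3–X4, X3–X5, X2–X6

Yes; width 1.

Every vertex of G appears in some bag (union = {a, b, c, d, e, f, g}); every edge is covered by a bag; and for each vertex v the set of bags containing v is connected in the bag tree. The decomposition is therefore valid. The largest bag has 2 vertices, so the width is 1.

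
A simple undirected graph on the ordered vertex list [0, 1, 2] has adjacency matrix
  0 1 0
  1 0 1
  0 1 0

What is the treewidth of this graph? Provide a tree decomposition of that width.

Treewidth 1.
One such decomposition:
Bags: B1 = {1, 2}  B2 = {0, 1}
Tree: B1–B2

Every bag has size at most 2, so the width is 2 − 1 = 1 and tw(G) ≤ 1. Any graph with an edge has treewidth ≥ 1, and G has the edge 2–1. Combining the bounds, tw(G) = 1.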